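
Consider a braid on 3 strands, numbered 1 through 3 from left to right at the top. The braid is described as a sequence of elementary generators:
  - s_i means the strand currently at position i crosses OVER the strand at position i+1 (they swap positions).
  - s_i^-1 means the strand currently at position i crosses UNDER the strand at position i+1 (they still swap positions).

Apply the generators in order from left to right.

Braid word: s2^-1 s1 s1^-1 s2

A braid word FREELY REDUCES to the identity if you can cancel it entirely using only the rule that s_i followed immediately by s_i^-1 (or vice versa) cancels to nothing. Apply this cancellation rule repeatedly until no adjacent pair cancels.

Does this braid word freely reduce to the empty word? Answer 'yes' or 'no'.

Gen 1 (s2^-1): push. Stack: [s2^-1]
Gen 2 (s1): push. Stack: [s2^-1 s1]
Gen 3 (s1^-1): cancels prior s1. Stack: [s2^-1]
Gen 4 (s2): cancels prior s2^-1. Stack: []
Reduced word: (empty)

Answer: yes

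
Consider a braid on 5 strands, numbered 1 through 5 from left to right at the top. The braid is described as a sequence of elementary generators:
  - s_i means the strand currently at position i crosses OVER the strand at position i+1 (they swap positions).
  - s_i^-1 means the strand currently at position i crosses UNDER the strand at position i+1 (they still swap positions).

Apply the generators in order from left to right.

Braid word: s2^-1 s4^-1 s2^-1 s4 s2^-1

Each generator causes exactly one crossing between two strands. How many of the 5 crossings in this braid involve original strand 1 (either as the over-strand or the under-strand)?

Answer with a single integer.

Gen 1: crossing 2x3. Involves strand 1? no. Count so far: 0
Gen 2: crossing 4x5. Involves strand 1? no. Count so far: 0
Gen 3: crossing 3x2. Involves strand 1? no. Count so far: 0
Gen 4: crossing 5x4. Involves strand 1? no. Count so far: 0
Gen 5: crossing 2x3. Involves strand 1? no. Count so far: 0

Answer: 0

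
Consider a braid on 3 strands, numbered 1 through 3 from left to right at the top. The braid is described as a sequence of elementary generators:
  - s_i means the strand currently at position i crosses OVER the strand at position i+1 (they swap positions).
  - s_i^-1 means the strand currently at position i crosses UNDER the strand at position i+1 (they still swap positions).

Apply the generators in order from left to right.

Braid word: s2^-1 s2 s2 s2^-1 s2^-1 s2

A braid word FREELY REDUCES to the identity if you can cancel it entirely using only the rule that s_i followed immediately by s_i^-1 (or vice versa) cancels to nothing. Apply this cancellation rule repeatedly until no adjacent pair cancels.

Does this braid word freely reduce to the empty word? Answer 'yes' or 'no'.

Answer: yes

Derivation:
Gen 1 (s2^-1): push. Stack: [s2^-1]
Gen 2 (s2): cancels prior s2^-1. Stack: []
Gen 3 (s2): push. Stack: [s2]
Gen 4 (s2^-1): cancels prior s2. Stack: []
Gen 5 (s2^-1): push. Stack: [s2^-1]
Gen 6 (s2): cancels prior s2^-1. Stack: []
Reduced word: (empty)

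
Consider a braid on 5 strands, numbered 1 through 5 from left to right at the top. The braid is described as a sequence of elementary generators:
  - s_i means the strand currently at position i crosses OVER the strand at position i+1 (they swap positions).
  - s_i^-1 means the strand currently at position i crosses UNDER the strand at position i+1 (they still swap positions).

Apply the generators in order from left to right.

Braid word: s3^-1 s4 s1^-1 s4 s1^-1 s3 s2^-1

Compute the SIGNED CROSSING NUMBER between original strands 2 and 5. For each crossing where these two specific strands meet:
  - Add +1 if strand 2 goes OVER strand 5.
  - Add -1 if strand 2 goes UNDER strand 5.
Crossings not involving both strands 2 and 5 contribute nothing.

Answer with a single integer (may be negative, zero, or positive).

Gen 1: crossing 3x4. Both 2&5? no. Sum: 0
Gen 2: crossing 3x5. Both 2&5? no. Sum: 0
Gen 3: crossing 1x2. Both 2&5? no. Sum: 0
Gen 4: crossing 5x3. Both 2&5? no. Sum: 0
Gen 5: crossing 2x1. Both 2&5? no. Sum: 0
Gen 6: crossing 4x3. Both 2&5? no. Sum: 0
Gen 7: crossing 2x3. Both 2&5? no. Sum: 0

Answer: 0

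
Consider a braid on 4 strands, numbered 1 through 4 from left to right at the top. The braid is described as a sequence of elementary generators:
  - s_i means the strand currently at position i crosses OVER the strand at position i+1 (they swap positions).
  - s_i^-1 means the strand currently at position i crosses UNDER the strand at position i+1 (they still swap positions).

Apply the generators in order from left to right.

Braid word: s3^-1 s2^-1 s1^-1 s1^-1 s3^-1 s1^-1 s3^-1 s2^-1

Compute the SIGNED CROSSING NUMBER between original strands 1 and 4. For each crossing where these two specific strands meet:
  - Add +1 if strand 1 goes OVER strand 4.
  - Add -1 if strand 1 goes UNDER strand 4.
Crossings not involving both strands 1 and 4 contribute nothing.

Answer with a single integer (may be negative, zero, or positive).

Answer: -1

Derivation:
Gen 1: crossing 3x4. Both 1&4? no. Sum: 0
Gen 2: crossing 2x4. Both 1&4? no. Sum: 0
Gen 3: 1 under 4. Both 1&4? yes. Contrib: -1. Sum: -1
Gen 4: 4 under 1. Both 1&4? yes. Contrib: +1. Sum: 0
Gen 5: crossing 2x3. Both 1&4? no. Sum: 0
Gen 6: 1 under 4. Both 1&4? yes. Contrib: -1. Sum: -1
Gen 7: crossing 3x2. Both 1&4? no. Sum: -1
Gen 8: crossing 1x2. Both 1&4? no. Sum: -1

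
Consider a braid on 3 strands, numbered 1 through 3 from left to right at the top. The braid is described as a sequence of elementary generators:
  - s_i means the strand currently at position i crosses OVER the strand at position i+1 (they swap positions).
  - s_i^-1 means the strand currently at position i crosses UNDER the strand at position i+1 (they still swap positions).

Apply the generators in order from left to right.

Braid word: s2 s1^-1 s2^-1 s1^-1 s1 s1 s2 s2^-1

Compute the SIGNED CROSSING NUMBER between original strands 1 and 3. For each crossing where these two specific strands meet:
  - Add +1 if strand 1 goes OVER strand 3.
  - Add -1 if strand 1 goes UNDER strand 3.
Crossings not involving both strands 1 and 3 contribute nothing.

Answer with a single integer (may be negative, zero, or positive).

Answer: -3

Derivation:
Gen 1: crossing 2x3. Both 1&3? no. Sum: 0
Gen 2: 1 under 3. Both 1&3? yes. Contrib: -1. Sum: -1
Gen 3: crossing 1x2. Both 1&3? no. Sum: -1
Gen 4: crossing 3x2. Both 1&3? no. Sum: -1
Gen 5: crossing 2x3. Both 1&3? no. Sum: -1
Gen 6: crossing 3x2. Both 1&3? no. Sum: -1
Gen 7: 3 over 1. Both 1&3? yes. Contrib: -1. Sum: -2
Gen 8: 1 under 3. Both 1&3? yes. Contrib: -1. Sum: -3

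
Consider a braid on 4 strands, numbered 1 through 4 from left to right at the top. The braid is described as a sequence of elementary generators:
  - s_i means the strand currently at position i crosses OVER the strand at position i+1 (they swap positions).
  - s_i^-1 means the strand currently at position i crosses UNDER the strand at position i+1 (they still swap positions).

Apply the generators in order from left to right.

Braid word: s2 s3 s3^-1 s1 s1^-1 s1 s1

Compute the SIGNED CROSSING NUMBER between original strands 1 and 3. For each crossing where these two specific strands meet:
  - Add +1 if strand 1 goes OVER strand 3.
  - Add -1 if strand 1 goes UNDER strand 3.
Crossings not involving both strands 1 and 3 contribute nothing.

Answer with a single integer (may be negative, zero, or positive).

Gen 1: crossing 2x3. Both 1&3? no. Sum: 0
Gen 2: crossing 2x4. Both 1&3? no. Sum: 0
Gen 3: crossing 4x2. Both 1&3? no. Sum: 0
Gen 4: 1 over 3. Both 1&3? yes. Contrib: +1. Sum: 1
Gen 5: 3 under 1. Both 1&3? yes. Contrib: +1. Sum: 2
Gen 6: 1 over 3. Both 1&3? yes. Contrib: +1. Sum: 3
Gen 7: 3 over 1. Both 1&3? yes. Contrib: -1. Sum: 2

Answer: 2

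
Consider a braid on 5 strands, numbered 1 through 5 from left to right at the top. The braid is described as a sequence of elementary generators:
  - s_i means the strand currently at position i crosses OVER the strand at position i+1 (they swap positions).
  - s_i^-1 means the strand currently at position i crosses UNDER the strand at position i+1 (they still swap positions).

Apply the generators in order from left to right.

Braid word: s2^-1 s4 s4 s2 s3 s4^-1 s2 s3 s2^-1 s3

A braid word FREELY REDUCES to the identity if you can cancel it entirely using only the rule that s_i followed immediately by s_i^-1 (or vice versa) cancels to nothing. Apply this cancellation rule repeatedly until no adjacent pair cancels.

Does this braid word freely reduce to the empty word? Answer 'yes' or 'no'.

Answer: no

Derivation:
Gen 1 (s2^-1): push. Stack: [s2^-1]
Gen 2 (s4): push. Stack: [s2^-1 s4]
Gen 3 (s4): push. Stack: [s2^-1 s4 s4]
Gen 4 (s2): push. Stack: [s2^-1 s4 s4 s2]
Gen 5 (s3): push. Stack: [s2^-1 s4 s4 s2 s3]
Gen 6 (s4^-1): push. Stack: [s2^-1 s4 s4 s2 s3 s4^-1]
Gen 7 (s2): push. Stack: [s2^-1 s4 s4 s2 s3 s4^-1 s2]
Gen 8 (s3): push. Stack: [s2^-1 s4 s4 s2 s3 s4^-1 s2 s3]
Gen 9 (s2^-1): push. Stack: [s2^-1 s4 s4 s2 s3 s4^-1 s2 s3 s2^-1]
Gen 10 (s3): push. Stack: [s2^-1 s4 s4 s2 s3 s4^-1 s2 s3 s2^-1 s3]
Reduced word: s2^-1 s4 s4 s2 s3 s4^-1 s2 s3 s2^-1 s3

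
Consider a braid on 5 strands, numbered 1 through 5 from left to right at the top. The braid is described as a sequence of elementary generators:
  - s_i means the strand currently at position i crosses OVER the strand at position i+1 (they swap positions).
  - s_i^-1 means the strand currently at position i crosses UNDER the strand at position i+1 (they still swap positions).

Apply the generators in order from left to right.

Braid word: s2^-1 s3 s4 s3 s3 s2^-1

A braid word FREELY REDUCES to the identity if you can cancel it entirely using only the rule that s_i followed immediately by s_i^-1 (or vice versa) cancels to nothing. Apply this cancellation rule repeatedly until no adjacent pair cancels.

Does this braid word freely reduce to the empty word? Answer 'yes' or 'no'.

Gen 1 (s2^-1): push. Stack: [s2^-1]
Gen 2 (s3): push. Stack: [s2^-1 s3]
Gen 3 (s4): push. Stack: [s2^-1 s3 s4]
Gen 4 (s3): push. Stack: [s2^-1 s3 s4 s3]
Gen 5 (s3): push. Stack: [s2^-1 s3 s4 s3 s3]
Gen 6 (s2^-1): push. Stack: [s2^-1 s3 s4 s3 s3 s2^-1]
Reduced word: s2^-1 s3 s4 s3 s3 s2^-1

Answer: no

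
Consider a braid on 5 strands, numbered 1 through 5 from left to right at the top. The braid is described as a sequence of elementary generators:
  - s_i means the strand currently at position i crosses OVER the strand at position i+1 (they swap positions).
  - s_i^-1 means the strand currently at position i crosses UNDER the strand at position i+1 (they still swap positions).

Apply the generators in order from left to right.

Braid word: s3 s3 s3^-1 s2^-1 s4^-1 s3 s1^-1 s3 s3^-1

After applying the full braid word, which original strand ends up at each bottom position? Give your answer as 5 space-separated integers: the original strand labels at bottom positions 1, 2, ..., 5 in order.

Gen 1 (s3): strand 3 crosses over strand 4. Perm now: [1 2 4 3 5]
Gen 2 (s3): strand 4 crosses over strand 3. Perm now: [1 2 3 4 5]
Gen 3 (s3^-1): strand 3 crosses under strand 4. Perm now: [1 2 4 3 5]
Gen 4 (s2^-1): strand 2 crosses under strand 4. Perm now: [1 4 2 3 5]
Gen 5 (s4^-1): strand 3 crosses under strand 5. Perm now: [1 4 2 5 3]
Gen 6 (s3): strand 2 crosses over strand 5. Perm now: [1 4 5 2 3]
Gen 7 (s1^-1): strand 1 crosses under strand 4. Perm now: [4 1 5 2 3]
Gen 8 (s3): strand 5 crosses over strand 2. Perm now: [4 1 2 5 3]
Gen 9 (s3^-1): strand 2 crosses under strand 5. Perm now: [4 1 5 2 3]

Answer: 4 1 5 2 3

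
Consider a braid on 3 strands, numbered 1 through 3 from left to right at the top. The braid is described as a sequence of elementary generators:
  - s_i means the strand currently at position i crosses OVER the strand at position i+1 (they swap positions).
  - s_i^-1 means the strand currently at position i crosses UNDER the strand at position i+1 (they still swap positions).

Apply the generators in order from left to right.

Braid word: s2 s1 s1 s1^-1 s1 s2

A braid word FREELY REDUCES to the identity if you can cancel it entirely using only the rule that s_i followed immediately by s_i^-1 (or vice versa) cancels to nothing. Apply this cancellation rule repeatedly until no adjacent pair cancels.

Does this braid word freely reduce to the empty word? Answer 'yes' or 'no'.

Answer: no

Derivation:
Gen 1 (s2): push. Stack: [s2]
Gen 2 (s1): push. Stack: [s2 s1]
Gen 3 (s1): push. Stack: [s2 s1 s1]
Gen 4 (s1^-1): cancels prior s1. Stack: [s2 s1]
Gen 5 (s1): push. Stack: [s2 s1 s1]
Gen 6 (s2): push. Stack: [s2 s1 s1 s2]
Reduced word: s2 s1 s1 s2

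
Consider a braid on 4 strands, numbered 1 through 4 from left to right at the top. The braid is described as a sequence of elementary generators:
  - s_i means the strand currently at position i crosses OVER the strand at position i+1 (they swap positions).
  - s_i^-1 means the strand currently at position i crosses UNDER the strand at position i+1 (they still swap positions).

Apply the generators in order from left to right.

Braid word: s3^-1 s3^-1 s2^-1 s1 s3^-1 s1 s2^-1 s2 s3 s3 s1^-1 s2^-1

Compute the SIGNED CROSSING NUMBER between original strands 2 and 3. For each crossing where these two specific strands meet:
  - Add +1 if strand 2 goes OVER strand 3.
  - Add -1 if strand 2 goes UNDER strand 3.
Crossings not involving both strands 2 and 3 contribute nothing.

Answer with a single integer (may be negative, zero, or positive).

Answer: -1

Derivation:
Gen 1: crossing 3x4. Both 2&3? no. Sum: 0
Gen 2: crossing 4x3. Both 2&3? no. Sum: 0
Gen 3: 2 under 3. Both 2&3? yes. Contrib: -1. Sum: -1
Gen 4: crossing 1x3. Both 2&3? no. Sum: -1
Gen 5: crossing 2x4. Both 2&3? no. Sum: -1
Gen 6: crossing 3x1. Both 2&3? no. Sum: -1
Gen 7: crossing 3x4. Both 2&3? no. Sum: -1
Gen 8: crossing 4x3. Both 2&3? no. Sum: -1
Gen 9: crossing 4x2. Both 2&3? no. Sum: -1
Gen 10: crossing 2x4. Both 2&3? no. Sum: -1
Gen 11: crossing 1x3. Both 2&3? no. Sum: -1
Gen 12: crossing 1x4. Both 2&3? no. Sum: -1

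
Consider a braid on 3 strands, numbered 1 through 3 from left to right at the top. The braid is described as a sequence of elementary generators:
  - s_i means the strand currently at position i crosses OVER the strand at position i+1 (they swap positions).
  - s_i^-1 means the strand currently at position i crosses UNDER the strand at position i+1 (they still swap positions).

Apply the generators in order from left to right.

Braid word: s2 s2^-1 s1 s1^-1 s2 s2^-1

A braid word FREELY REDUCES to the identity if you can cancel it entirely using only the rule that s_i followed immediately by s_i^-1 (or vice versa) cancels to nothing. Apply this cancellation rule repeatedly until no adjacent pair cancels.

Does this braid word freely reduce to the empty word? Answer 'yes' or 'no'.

Gen 1 (s2): push. Stack: [s2]
Gen 2 (s2^-1): cancels prior s2. Stack: []
Gen 3 (s1): push. Stack: [s1]
Gen 4 (s1^-1): cancels prior s1. Stack: []
Gen 5 (s2): push. Stack: [s2]
Gen 6 (s2^-1): cancels prior s2. Stack: []
Reduced word: (empty)

Answer: yes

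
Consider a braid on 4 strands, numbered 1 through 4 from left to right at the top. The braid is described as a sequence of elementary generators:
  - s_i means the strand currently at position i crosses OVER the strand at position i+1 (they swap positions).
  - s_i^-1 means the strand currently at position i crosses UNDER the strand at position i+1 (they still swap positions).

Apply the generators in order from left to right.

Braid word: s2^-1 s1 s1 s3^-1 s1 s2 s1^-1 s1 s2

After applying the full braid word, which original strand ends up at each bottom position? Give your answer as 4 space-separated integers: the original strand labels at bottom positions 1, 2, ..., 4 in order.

Answer: 3 1 4 2

Derivation:
Gen 1 (s2^-1): strand 2 crosses under strand 3. Perm now: [1 3 2 4]
Gen 2 (s1): strand 1 crosses over strand 3. Perm now: [3 1 2 4]
Gen 3 (s1): strand 3 crosses over strand 1. Perm now: [1 3 2 4]
Gen 4 (s3^-1): strand 2 crosses under strand 4. Perm now: [1 3 4 2]
Gen 5 (s1): strand 1 crosses over strand 3. Perm now: [3 1 4 2]
Gen 6 (s2): strand 1 crosses over strand 4. Perm now: [3 4 1 2]
Gen 7 (s1^-1): strand 3 crosses under strand 4. Perm now: [4 3 1 2]
Gen 8 (s1): strand 4 crosses over strand 3. Perm now: [3 4 1 2]
Gen 9 (s2): strand 4 crosses over strand 1. Perm now: [3 1 4 2]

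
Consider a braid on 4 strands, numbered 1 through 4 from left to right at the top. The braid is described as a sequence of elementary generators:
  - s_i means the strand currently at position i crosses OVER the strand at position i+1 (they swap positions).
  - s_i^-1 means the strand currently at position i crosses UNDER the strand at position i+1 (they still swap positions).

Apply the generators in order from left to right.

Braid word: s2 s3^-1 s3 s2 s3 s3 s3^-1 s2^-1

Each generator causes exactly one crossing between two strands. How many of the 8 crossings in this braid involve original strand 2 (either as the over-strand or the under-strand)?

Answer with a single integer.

Gen 1: crossing 2x3. Involves strand 2? yes. Count so far: 1
Gen 2: crossing 2x4. Involves strand 2? yes. Count so far: 2
Gen 3: crossing 4x2. Involves strand 2? yes. Count so far: 3
Gen 4: crossing 3x2. Involves strand 2? yes. Count so far: 4
Gen 5: crossing 3x4. Involves strand 2? no. Count so far: 4
Gen 6: crossing 4x3. Involves strand 2? no. Count so far: 4
Gen 7: crossing 3x4. Involves strand 2? no. Count so far: 4
Gen 8: crossing 2x4. Involves strand 2? yes. Count so far: 5

Answer: 5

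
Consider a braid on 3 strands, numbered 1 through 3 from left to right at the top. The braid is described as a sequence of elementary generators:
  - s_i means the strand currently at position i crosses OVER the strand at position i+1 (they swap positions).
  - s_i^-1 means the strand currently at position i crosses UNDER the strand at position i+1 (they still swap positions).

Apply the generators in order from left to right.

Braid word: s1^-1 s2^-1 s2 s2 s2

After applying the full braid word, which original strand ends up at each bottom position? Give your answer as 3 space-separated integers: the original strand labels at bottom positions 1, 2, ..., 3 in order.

Gen 1 (s1^-1): strand 1 crosses under strand 2. Perm now: [2 1 3]
Gen 2 (s2^-1): strand 1 crosses under strand 3. Perm now: [2 3 1]
Gen 3 (s2): strand 3 crosses over strand 1. Perm now: [2 1 3]
Gen 4 (s2): strand 1 crosses over strand 3. Perm now: [2 3 1]
Gen 5 (s2): strand 3 crosses over strand 1. Perm now: [2 1 3]

Answer: 2 1 3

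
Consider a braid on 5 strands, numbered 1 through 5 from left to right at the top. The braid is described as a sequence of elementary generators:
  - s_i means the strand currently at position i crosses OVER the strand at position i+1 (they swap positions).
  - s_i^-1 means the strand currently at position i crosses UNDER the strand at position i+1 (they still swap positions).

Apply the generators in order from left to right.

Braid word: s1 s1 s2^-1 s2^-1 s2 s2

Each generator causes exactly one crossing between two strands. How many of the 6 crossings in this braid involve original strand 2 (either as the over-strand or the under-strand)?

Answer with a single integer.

Gen 1: crossing 1x2. Involves strand 2? yes. Count so far: 1
Gen 2: crossing 2x1. Involves strand 2? yes. Count so far: 2
Gen 3: crossing 2x3. Involves strand 2? yes. Count so far: 3
Gen 4: crossing 3x2. Involves strand 2? yes. Count so far: 4
Gen 5: crossing 2x3. Involves strand 2? yes. Count so far: 5
Gen 6: crossing 3x2. Involves strand 2? yes. Count so far: 6

Answer: 6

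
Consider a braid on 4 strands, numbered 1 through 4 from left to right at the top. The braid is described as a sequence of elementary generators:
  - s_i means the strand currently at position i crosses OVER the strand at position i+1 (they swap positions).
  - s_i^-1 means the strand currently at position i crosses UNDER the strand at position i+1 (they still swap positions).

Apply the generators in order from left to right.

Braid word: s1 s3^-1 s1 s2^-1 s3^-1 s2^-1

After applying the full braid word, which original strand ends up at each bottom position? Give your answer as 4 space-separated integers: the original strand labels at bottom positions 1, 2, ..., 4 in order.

Gen 1 (s1): strand 1 crosses over strand 2. Perm now: [2 1 3 4]
Gen 2 (s3^-1): strand 3 crosses under strand 4. Perm now: [2 1 4 3]
Gen 3 (s1): strand 2 crosses over strand 1. Perm now: [1 2 4 3]
Gen 4 (s2^-1): strand 2 crosses under strand 4. Perm now: [1 4 2 3]
Gen 5 (s3^-1): strand 2 crosses under strand 3. Perm now: [1 4 3 2]
Gen 6 (s2^-1): strand 4 crosses under strand 3. Perm now: [1 3 4 2]

Answer: 1 3 4 2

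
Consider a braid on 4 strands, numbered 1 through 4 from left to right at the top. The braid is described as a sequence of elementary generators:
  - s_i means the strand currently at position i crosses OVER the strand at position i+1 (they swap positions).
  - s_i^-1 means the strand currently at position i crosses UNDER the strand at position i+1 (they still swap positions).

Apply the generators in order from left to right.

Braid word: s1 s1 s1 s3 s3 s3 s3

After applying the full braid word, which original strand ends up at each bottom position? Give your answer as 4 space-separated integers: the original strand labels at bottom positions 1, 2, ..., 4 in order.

Gen 1 (s1): strand 1 crosses over strand 2. Perm now: [2 1 3 4]
Gen 2 (s1): strand 2 crosses over strand 1. Perm now: [1 2 3 4]
Gen 3 (s1): strand 1 crosses over strand 2. Perm now: [2 1 3 4]
Gen 4 (s3): strand 3 crosses over strand 4. Perm now: [2 1 4 3]
Gen 5 (s3): strand 4 crosses over strand 3. Perm now: [2 1 3 4]
Gen 6 (s3): strand 3 crosses over strand 4. Perm now: [2 1 4 3]
Gen 7 (s3): strand 4 crosses over strand 3. Perm now: [2 1 3 4]

Answer: 2 1 3 4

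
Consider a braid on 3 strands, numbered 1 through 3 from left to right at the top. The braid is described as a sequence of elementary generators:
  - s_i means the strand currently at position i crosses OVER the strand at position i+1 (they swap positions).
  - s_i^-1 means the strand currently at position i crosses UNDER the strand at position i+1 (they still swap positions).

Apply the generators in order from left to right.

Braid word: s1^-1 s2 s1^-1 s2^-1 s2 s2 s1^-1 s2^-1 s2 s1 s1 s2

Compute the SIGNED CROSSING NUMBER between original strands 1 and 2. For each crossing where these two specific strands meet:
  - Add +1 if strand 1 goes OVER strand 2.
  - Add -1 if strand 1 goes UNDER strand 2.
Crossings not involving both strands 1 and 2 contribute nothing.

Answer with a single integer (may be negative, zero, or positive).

Gen 1: 1 under 2. Both 1&2? yes. Contrib: -1. Sum: -1
Gen 2: crossing 1x3. Both 1&2? no. Sum: -1
Gen 3: crossing 2x3. Both 1&2? no. Sum: -1
Gen 4: 2 under 1. Both 1&2? yes. Contrib: +1. Sum: 0
Gen 5: 1 over 2. Both 1&2? yes. Contrib: +1. Sum: 1
Gen 6: 2 over 1. Both 1&2? yes. Contrib: -1. Sum: 0
Gen 7: crossing 3x1. Both 1&2? no. Sum: 0
Gen 8: crossing 3x2. Both 1&2? no. Sum: 0
Gen 9: crossing 2x3. Both 1&2? no. Sum: 0
Gen 10: crossing 1x3. Both 1&2? no. Sum: 0
Gen 11: crossing 3x1. Both 1&2? no. Sum: 0
Gen 12: crossing 3x2. Both 1&2? no. Sum: 0

Answer: 0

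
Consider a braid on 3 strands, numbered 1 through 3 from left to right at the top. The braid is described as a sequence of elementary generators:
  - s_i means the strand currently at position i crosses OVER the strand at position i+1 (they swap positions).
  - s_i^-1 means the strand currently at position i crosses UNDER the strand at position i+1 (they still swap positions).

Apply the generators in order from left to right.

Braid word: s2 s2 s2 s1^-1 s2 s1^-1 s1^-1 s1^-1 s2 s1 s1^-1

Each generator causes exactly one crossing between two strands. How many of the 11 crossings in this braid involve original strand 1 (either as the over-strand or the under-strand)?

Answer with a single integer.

Gen 1: crossing 2x3. Involves strand 1? no. Count so far: 0
Gen 2: crossing 3x2. Involves strand 1? no. Count so far: 0
Gen 3: crossing 2x3. Involves strand 1? no. Count so far: 0
Gen 4: crossing 1x3. Involves strand 1? yes. Count so far: 1
Gen 5: crossing 1x2. Involves strand 1? yes. Count so far: 2
Gen 6: crossing 3x2. Involves strand 1? no. Count so far: 2
Gen 7: crossing 2x3. Involves strand 1? no. Count so far: 2
Gen 8: crossing 3x2. Involves strand 1? no. Count so far: 2
Gen 9: crossing 3x1. Involves strand 1? yes. Count so far: 3
Gen 10: crossing 2x1. Involves strand 1? yes. Count so far: 4
Gen 11: crossing 1x2. Involves strand 1? yes. Count so far: 5

Answer: 5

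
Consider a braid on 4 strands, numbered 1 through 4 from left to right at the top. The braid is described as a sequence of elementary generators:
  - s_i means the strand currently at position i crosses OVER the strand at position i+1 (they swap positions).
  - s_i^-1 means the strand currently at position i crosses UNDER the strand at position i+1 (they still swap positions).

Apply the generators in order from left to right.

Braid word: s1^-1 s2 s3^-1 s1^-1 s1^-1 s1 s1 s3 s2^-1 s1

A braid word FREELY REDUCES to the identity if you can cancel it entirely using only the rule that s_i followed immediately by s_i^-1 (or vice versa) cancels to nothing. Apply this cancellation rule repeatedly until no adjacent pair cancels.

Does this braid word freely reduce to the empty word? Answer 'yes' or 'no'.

Answer: yes

Derivation:
Gen 1 (s1^-1): push. Stack: [s1^-1]
Gen 2 (s2): push. Stack: [s1^-1 s2]
Gen 3 (s3^-1): push. Stack: [s1^-1 s2 s3^-1]
Gen 4 (s1^-1): push. Stack: [s1^-1 s2 s3^-1 s1^-1]
Gen 5 (s1^-1): push. Stack: [s1^-1 s2 s3^-1 s1^-1 s1^-1]
Gen 6 (s1): cancels prior s1^-1. Stack: [s1^-1 s2 s3^-1 s1^-1]
Gen 7 (s1): cancels prior s1^-1. Stack: [s1^-1 s2 s3^-1]
Gen 8 (s3): cancels prior s3^-1. Stack: [s1^-1 s2]
Gen 9 (s2^-1): cancels prior s2. Stack: [s1^-1]
Gen 10 (s1): cancels prior s1^-1. Stack: []
Reduced word: (empty)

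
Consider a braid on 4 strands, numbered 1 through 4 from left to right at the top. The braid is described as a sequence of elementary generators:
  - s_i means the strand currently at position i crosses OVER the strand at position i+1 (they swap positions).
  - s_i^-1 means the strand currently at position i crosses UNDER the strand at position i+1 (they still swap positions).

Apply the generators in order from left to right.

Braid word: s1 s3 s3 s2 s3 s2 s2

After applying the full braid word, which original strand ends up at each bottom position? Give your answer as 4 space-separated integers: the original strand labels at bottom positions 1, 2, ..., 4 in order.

Gen 1 (s1): strand 1 crosses over strand 2. Perm now: [2 1 3 4]
Gen 2 (s3): strand 3 crosses over strand 4. Perm now: [2 1 4 3]
Gen 3 (s3): strand 4 crosses over strand 3. Perm now: [2 1 3 4]
Gen 4 (s2): strand 1 crosses over strand 3. Perm now: [2 3 1 4]
Gen 5 (s3): strand 1 crosses over strand 4. Perm now: [2 3 4 1]
Gen 6 (s2): strand 3 crosses over strand 4. Perm now: [2 4 3 1]
Gen 7 (s2): strand 4 crosses over strand 3. Perm now: [2 3 4 1]

Answer: 2 3 4 1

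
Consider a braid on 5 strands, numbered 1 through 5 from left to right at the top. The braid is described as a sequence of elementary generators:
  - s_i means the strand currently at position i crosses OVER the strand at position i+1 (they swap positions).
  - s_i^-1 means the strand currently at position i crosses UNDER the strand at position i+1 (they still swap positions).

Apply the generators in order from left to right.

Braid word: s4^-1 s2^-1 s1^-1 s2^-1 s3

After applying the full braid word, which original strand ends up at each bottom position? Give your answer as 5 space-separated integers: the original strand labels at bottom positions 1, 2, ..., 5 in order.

Gen 1 (s4^-1): strand 4 crosses under strand 5. Perm now: [1 2 3 5 4]
Gen 2 (s2^-1): strand 2 crosses under strand 3. Perm now: [1 3 2 5 4]
Gen 3 (s1^-1): strand 1 crosses under strand 3. Perm now: [3 1 2 5 4]
Gen 4 (s2^-1): strand 1 crosses under strand 2. Perm now: [3 2 1 5 4]
Gen 5 (s3): strand 1 crosses over strand 5. Perm now: [3 2 5 1 4]

Answer: 3 2 5 1 4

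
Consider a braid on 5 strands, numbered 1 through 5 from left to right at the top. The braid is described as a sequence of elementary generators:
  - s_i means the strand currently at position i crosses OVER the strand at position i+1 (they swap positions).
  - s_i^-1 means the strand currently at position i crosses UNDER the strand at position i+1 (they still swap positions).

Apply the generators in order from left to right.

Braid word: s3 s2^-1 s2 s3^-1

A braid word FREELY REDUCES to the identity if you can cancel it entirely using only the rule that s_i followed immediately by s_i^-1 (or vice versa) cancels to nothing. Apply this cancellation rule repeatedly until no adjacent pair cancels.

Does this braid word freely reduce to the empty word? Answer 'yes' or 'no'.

Gen 1 (s3): push. Stack: [s3]
Gen 2 (s2^-1): push. Stack: [s3 s2^-1]
Gen 3 (s2): cancels prior s2^-1. Stack: [s3]
Gen 4 (s3^-1): cancels prior s3. Stack: []
Reduced word: (empty)

Answer: yes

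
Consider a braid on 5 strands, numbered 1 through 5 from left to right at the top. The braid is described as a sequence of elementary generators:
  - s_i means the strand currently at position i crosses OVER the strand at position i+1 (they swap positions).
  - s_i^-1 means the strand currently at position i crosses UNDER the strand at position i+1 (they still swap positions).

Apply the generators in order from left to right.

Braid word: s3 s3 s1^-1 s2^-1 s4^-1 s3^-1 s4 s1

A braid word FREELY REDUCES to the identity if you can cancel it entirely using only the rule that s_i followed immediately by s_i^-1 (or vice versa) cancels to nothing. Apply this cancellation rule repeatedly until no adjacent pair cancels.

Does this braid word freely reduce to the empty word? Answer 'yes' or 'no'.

Answer: no

Derivation:
Gen 1 (s3): push. Stack: [s3]
Gen 2 (s3): push. Stack: [s3 s3]
Gen 3 (s1^-1): push. Stack: [s3 s3 s1^-1]
Gen 4 (s2^-1): push. Stack: [s3 s3 s1^-1 s2^-1]
Gen 5 (s4^-1): push. Stack: [s3 s3 s1^-1 s2^-1 s4^-1]
Gen 6 (s3^-1): push. Stack: [s3 s3 s1^-1 s2^-1 s4^-1 s3^-1]
Gen 7 (s4): push. Stack: [s3 s3 s1^-1 s2^-1 s4^-1 s3^-1 s4]
Gen 8 (s1): push. Stack: [s3 s3 s1^-1 s2^-1 s4^-1 s3^-1 s4 s1]
Reduced word: s3 s3 s1^-1 s2^-1 s4^-1 s3^-1 s4 s1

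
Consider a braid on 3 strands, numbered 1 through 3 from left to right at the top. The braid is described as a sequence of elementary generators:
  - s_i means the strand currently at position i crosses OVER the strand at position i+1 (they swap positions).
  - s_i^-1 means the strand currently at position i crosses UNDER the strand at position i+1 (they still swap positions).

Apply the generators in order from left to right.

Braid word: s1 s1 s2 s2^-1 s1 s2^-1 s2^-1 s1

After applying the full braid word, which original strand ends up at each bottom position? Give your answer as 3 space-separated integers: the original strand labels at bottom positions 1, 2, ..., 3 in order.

Gen 1 (s1): strand 1 crosses over strand 2. Perm now: [2 1 3]
Gen 2 (s1): strand 2 crosses over strand 1. Perm now: [1 2 3]
Gen 3 (s2): strand 2 crosses over strand 3. Perm now: [1 3 2]
Gen 4 (s2^-1): strand 3 crosses under strand 2. Perm now: [1 2 3]
Gen 5 (s1): strand 1 crosses over strand 2. Perm now: [2 1 3]
Gen 6 (s2^-1): strand 1 crosses under strand 3. Perm now: [2 3 1]
Gen 7 (s2^-1): strand 3 crosses under strand 1. Perm now: [2 1 3]
Gen 8 (s1): strand 2 crosses over strand 1. Perm now: [1 2 3]

Answer: 1 2 3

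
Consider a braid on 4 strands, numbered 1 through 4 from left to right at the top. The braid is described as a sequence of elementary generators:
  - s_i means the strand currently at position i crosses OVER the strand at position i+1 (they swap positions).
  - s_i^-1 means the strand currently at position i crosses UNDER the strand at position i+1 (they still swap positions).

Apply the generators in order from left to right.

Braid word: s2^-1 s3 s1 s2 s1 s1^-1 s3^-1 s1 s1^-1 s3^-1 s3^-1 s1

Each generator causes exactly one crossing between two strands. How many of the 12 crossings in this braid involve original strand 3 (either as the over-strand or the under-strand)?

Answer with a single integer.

Answer: 7

Derivation:
Gen 1: crossing 2x3. Involves strand 3? yes. Count so far: 1
Gen 2: crossing 2x4. Involves strand 3? no. Count so far: 1
Gen 3: crossing 1x3. Involves strand 3? yes. Count so far: 2
Gen 4: crossing 1x4. Involves strand 3? no. Count so far: 2
Gen 5: crossing 3x4. Involves strand 3? yes. Count so far: 3
Gen 6: crossing 4x3. Involves strand 3? yes. Count so far: 4
Gen 7: crossing 1x2. Involves strand 3? no. Count so far: 4
Gen 8: crossing 3x4. Involves strand 3? yes. Count so far: 5
Gen 9: crossing 4x3. Involves strand 3? yes. Count so far: 6
Gen 10: crossing 2x1. Involves strand 3? no. Count so far: 6
Gen 11: crossing 1x2. Involves strand 3? no. Count so far: 6
Gen 12: crossing 3x4. Involves strand 3? yes. Count so far: 7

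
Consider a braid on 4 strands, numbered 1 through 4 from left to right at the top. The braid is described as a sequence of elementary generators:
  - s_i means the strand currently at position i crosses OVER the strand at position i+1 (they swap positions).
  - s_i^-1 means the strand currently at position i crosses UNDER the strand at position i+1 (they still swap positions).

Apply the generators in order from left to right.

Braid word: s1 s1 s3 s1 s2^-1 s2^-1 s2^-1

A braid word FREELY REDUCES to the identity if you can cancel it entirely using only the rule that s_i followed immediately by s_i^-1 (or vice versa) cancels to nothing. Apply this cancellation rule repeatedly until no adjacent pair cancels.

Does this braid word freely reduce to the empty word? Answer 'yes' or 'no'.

Answer: no

Derivation:
Gen 1 (s1): push. Stack: [s1]
Gen 2 (s1): push. Stack: [s1 s1]
Gen 3 (s3): push. Stack: [s1 s1 s3]
Gen 4 (s1): push. Stack: [s1 s1 s3 s1]
Gen 5 (s2^-1): push. Stack: [s1 s1 s3 s1 s2^-1]
Gen 6 (s2^-1): push. Stack: [s1 s1 s3 s1 s2^-1 s2^-1]
Gen 7 (s2^-1): push. Stack: [s1 s1 s3 s1 s2^-1 s2^-1 s2^-1]
Reduced word: s1 s1 s3 s1 s2^-1 s2^-1 s2^-1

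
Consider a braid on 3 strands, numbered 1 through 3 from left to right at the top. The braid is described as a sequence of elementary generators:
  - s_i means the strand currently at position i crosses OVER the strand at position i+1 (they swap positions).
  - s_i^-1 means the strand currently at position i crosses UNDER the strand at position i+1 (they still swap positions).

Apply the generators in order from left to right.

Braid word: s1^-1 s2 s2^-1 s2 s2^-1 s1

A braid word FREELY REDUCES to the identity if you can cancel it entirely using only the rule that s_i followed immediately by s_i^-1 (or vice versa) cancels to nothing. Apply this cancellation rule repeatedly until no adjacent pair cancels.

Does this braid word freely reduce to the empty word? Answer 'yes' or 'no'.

Gen 1 (s1^-1): push. Stack: [s1^-1]
Gen 2 (s2): push. Stack: [s1^-1 s2]
Gen 3 (s2^-1): cancels prior s2. Stack: [s1^-1]
Gen 4 (s2): push. Stack: [s1^-1 s2]
Gen 5 (s2^-1): cancels prior s2. Stack: [s1^-1]
Gen 6 (s1): cancels prior s1^-1. Stack: []
Reduced word: (empty)

Answer: yes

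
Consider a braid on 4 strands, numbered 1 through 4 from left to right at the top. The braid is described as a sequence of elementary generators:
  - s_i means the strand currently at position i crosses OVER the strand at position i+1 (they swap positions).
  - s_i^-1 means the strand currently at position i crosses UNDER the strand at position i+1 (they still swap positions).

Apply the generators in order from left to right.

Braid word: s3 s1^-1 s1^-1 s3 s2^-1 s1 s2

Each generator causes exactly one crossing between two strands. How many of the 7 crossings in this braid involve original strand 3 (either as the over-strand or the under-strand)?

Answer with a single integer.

Gen 1: crossing 3x4. Involves strand 3? yes. Count so far: 1
Gen 2: crossing 1x2. Involves strand 3? no. Count so far: 1
Gen 3: crossing 2x1. Involves strand 3? no. Count so far: 1
Gen 4: crossing 4x3. Involves strand 3? yes. Count so far: 2
Gen 5: crossing 2x3. Involves strand 3? yes. Count so far: 3
Gen 6: crossing 1x3. Involves strand 3? yes. Count so far: 4
Gen 7: crossing 1x2. Involves strand 3? no. Count so far: 4

Answer: 4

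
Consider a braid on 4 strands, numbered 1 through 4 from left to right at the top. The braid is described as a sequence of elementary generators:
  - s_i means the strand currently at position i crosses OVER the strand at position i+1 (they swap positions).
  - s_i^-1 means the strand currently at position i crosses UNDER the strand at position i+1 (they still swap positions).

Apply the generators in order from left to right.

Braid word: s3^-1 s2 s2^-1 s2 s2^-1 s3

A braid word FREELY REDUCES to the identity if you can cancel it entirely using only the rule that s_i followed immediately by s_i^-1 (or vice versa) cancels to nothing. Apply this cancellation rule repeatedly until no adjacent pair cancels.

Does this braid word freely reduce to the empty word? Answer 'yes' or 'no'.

Gen 1 (s3^-1): push. Stack: [s3^-1]
Gen 2 (s2): push. Stack: [s3^-1 s2]
Gen 3 (s2^-1): cancels prior s2. Stack: [s3^-1]
Gen 4 (s2): push. Stack: [s3^-1 s2]
Gen 5 (s2^-1): cancels prior s2. Stack: [s3^-1]
Gen 6 (s3): cancels prior s3^-1. Stack: []
Reduced word: (empty)

Answer: yes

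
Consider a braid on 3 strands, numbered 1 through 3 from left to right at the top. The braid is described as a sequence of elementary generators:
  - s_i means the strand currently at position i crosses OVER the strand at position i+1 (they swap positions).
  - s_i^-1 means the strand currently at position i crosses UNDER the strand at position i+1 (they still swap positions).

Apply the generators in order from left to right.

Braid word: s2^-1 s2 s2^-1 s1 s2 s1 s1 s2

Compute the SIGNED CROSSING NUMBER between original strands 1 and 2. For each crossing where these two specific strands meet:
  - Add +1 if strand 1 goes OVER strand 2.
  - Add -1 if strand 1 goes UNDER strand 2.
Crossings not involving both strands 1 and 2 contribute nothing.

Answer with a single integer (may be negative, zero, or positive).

Answer: 0

Derivation:
Gen 1: crossing 2x3. Both 1&2? no. Sum: 0
Gen 2: crossing 3x2. Both 1&2? no. Sum: 0
Gen 3: crossing 2x3. Both 1&2? no. Sum: 0
Gen 4: crossing 1x3. Both 1&2? no. Sum: 0
Gen 5: 1 over 2. Both 1&2? yes. Contrib: +1. Sum: 1
Gen 6: crossing 3x2. Both 1&2? no. Sum: 1
Gen 7: crossing 2x3. Both 1&2? no. Sum: 1
Gen 8: 2 over 1. Both 1&2? yes. Contrib: -1. Sum: 0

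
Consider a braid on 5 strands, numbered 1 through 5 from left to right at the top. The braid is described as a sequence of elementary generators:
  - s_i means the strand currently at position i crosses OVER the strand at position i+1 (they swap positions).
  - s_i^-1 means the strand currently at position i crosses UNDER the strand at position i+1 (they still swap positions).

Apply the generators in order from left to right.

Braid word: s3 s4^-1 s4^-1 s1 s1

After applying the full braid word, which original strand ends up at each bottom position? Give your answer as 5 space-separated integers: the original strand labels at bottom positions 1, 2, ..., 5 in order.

Gen 1 (s3): strand 3 crosses over strand 4. Perm now: [1 2 4 3 5]
Gen 2 (s4^-1): strand 3 crosses under strand 5. Perm now: [1 2 4 5 3]
Gen 3 (s4^-1): strand 5 crosses under strand 3. Perm now: [1 2 4 3 5]
Gen 4 (s1): strand 1 crosses over strand 2. Perm now: [2 1 4 3 5]
Gen 5 (s1): strand 2 crosses over strand 1. Perm now: [1 2 4 3 5]

Answer: 1 2 4 3 5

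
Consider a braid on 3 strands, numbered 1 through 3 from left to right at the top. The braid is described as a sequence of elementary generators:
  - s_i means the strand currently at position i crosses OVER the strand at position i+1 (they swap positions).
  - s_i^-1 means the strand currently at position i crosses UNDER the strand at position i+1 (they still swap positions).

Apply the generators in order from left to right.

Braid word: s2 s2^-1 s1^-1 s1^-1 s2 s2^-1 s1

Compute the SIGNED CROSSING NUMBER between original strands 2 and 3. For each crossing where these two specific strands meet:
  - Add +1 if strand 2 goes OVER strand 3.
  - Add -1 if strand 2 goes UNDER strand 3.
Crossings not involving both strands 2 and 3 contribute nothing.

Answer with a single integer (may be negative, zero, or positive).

Gen 1: 2 over 3. Both 2&3? yes. Contrib: +1. Sum: 1
Gen 2: 3 under 2. Both 2&3? yes. Contrib: +1. Sum: 2
Gen 3: crossing 1x2. Both 2&3? no. Sum: 2
Gen 4: crossing 2x1. Both 2&3? no. Sum: 2
Gen 5: 2 over 3. Both 2&3? yes. Contrib: +1. Sum: 3
Gen 6: 3 under 2. Both 2&3? yes. Contrib: +1. Sum: 4
Gen 7: crossing 1x2. Both 2&3? no. Sum: 4

Answer: 4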